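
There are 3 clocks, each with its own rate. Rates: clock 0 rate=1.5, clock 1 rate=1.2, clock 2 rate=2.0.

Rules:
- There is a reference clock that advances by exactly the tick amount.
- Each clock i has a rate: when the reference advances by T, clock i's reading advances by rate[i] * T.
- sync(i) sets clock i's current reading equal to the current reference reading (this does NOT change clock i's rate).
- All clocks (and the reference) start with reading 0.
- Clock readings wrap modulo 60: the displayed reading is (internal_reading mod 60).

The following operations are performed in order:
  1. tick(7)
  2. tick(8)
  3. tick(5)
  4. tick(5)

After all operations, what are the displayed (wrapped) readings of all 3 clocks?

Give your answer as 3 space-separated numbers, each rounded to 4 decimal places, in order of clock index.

After op 1 tick(7): ref=7.0000 raw=[10.5000 8.4000 14.0000]
After op 2 tick(8): ref=15.0000 raw=[22.5000 18.0000 30.0000]
After op 3 tick(5): ref=20.0000 raw=[30.0000 24.0000 40.0000]
After op 4 tick(5): ref=25.0000 raw=[37.5000 30.0000 50.0000]
Wrap final raw readings (mod 60): 37.5000 mod 60 = 37.5000; 30.0000 mod 60 = 30.0000; 50.0000 mod 60 = 50.0000

Answer: 37.5000 30.0000 50.0000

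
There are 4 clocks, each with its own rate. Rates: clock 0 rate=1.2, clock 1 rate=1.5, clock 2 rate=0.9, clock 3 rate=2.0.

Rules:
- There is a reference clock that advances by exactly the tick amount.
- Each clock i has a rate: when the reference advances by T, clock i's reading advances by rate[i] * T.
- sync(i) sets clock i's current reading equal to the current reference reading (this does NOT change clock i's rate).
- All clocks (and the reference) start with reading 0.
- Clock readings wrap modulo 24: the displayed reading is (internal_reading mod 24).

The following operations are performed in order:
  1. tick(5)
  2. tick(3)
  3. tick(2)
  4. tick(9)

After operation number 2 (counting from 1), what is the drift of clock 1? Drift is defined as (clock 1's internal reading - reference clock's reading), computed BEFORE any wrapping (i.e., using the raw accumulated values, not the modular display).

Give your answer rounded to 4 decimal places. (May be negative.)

After op 1 tick(5): ref=5.0000 raw=[6.0000 7.5000 4.5000 10.0000]
After op 2 tick(3): ref=8.0000 raw=[9.6000 12.0000 7.2000 16.0000]
Drift of clock 1 after op 2: 12.0000 - 8.0000 = 4.0000

Answer: 4.0000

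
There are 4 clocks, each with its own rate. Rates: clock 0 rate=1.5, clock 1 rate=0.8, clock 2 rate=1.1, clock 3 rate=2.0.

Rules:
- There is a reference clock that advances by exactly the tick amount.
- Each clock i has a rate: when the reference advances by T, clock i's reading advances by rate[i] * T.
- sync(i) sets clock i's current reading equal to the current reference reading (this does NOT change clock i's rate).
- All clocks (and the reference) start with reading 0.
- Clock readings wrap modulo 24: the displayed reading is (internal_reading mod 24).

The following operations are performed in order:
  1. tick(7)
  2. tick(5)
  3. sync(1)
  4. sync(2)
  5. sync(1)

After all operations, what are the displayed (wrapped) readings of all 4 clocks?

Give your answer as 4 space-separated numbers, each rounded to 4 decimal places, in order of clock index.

After op 1 tick(7): ref=7.0000 raw=[10.5000 5.6000 7.7000 14.0000]
After op 2 tick(5): ref=12.0000 raw=[18.0000 9.6000 13.2000 24.0000]
After op 3 sync(1): ref=12.0000 raw=[18.0000 12.0000 13.2000 24.0000]
After op 4 sync(2): ref=12.0000 raw=[18.0000 12.0000 12.0000 24.0000]
After op 5 sync(1): ref=12.0000 raw=[18.0000 12.0000 12.0000 24.0000]
Wrap final raw readings (mod 24): 18.0000 mod 24 = 18.0000; 12.0000 mod 24 = 12.0000; 12.0000 mod 24 = 12.0000; 24.0000 mod 24 = 0.0000

Answer: 18.0000 12.0000 12.0000 0.0000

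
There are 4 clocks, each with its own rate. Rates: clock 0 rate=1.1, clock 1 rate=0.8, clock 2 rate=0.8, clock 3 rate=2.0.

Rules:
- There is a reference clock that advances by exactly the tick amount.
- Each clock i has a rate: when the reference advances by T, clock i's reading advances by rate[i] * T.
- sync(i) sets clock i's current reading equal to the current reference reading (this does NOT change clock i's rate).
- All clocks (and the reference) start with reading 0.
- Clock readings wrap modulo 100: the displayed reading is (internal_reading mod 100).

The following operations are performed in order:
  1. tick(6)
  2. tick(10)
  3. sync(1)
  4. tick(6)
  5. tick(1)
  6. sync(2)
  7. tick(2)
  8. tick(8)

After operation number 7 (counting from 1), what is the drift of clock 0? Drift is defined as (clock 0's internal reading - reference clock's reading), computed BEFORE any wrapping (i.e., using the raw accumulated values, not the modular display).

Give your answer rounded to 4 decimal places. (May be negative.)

After op 1 tick(6): ref=6.0000 raw=[6.6000 4.8000 4.8000 12.0000]
After op 2 tick(10): ref=16.0000 raw=[17.6000 12.8000 12.8000 32.0000]
After op 3 sync(1): ref=16.0000 raw=[17.6000 16.0000 12.8000 32.0000]
After op 4 tick(6): ref=22.0000 raw=[24.2000 20.8000 17.6000 44.0000]
After op 5 tick(1): ref=23.0000 raw=[25.3000 21.6000 18.4000 46.0000]
After op 6 sync(2): ref=23.0000 raw=[25.3000 21.6000 23.0000 46.0000]
After op 7 tick(2): ref=25.0000 raw=[27.5000 23.2000 24.6000 50.0000]
Drift of clock 0 after op 7: 27.5000 - 25.0000 = 2.5000

Answer: 2.5000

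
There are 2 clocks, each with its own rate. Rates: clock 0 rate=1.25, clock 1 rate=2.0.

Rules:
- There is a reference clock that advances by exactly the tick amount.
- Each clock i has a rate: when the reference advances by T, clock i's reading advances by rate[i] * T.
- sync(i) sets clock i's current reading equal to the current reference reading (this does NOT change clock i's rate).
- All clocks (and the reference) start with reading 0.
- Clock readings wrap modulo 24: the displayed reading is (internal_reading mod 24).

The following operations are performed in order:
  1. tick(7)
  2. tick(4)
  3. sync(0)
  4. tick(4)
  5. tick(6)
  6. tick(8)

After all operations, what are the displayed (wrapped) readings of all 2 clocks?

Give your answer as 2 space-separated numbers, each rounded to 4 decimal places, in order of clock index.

After op 1 tick(7): ref=7.0000 raw=[8.7500 14.0000]
After op 2 tick(4): ref=11.0000 raw=[13.7500 22.0000]
After op 3 sync(0): ref=11.0000 raw=[11.0000 22.0000]
After op 4 tick(4): ref=15.0000 raw=[16.0000 30.0000]
After op 5 tick(6): ref=21.0000 raw=[23.5000 42.0000]
After op 6 tick(8): ref=29.0000 raw=[33.5000 58.0000]
Wrap final raw readings (mod 24): 33.5000 mod 24 = 9.5000; 58.0000 mod 24 = 10.0000

Answer: 9.5000 10.0000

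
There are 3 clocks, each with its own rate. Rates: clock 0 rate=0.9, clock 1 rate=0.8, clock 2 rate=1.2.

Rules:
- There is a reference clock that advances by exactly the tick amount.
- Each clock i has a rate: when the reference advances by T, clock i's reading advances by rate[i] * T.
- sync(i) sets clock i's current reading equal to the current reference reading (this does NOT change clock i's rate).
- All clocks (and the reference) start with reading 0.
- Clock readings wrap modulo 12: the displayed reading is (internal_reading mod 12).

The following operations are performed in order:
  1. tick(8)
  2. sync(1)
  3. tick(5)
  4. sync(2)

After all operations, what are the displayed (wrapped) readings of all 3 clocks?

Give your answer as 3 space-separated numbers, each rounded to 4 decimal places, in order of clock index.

Answer: 11.7000 0.0000 1.0000

Derivation:
After op 1 tick(8): ref=8.0000 raw=[7.2000 6.4000 9.6000]
After op 2 sync(1): ref=8.0000 raw=[7.2000 8.0000 9.6000]
After op 3 tick(5): ref=13.0000 raw=[11.7000 12.0000 15.6000]
After op 4 sync(2): ref=13.0000 raw=[11.7000 12.0000 13.0000]
Wrap final raw readings (mod 12): 11.7000 mod 12 = 11.7000; 12.0000 mod 12 = 0.0000; 13.0000 mod 12 = 1.0000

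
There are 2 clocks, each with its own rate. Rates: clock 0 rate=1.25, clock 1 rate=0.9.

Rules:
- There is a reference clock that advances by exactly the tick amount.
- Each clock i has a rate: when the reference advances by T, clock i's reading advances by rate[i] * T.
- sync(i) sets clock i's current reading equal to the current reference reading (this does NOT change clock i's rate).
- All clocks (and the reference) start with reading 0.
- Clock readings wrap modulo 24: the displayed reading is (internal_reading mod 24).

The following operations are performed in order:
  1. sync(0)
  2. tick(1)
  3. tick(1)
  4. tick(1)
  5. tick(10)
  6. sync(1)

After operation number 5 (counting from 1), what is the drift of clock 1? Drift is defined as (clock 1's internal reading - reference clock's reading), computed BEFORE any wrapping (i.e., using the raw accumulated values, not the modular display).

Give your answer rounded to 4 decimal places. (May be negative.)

After op 1 sync(0): ref=0.0000 raw=[0.0000 0.0000]
After op 2 tick(1): ref=1.0000 raw=[1.2500 0.9000]
After op 3 tick(1): ref=2.0000 raw=[2.5000 1.8000]
After op 4 tick(1): ref=3.0000 raw=[3.7500 2.7000]
After op 5 tick(10): ref=13.0000 raw=[16.2500 11.7000]
Drift of clock 1 after op 5: 11.7000 - 13.0000 = -1.3000

Answer: -1.3000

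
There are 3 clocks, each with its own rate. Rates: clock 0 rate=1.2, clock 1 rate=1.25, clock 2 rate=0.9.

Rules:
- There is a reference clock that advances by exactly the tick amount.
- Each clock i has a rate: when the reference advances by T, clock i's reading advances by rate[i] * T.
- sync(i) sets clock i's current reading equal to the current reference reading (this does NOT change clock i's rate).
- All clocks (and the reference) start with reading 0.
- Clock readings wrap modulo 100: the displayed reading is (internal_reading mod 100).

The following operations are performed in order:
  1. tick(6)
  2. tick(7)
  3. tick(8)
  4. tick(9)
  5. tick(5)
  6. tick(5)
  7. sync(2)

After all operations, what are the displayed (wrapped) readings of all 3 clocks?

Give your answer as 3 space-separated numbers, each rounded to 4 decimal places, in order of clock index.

Answer: 48.0000 50.0000 40.0000

Derivation:
After op 1 tick(6): ref=6.0000 raw=[7.2000 7.5000 5.4000]
After op 2 tick(7): ref=13.0000 raw=[15.6000 16.2500 11.7000]
After op 3 tick(8): ref=21.0000 raw=[25.2000 26.2500 18.9000]
After op 4 tick(9): ref=30.0000 raw=[36.0000 37.5000 27.0000]
After op 5 tick(5): ref=35.0000 raw=[42.0000 43.7500 31.5000]
After op 6 tick(5): ref=40.0000 raw=[48.0000 50.0000 36.0000]
After op 7 sync(2): ref=40.0000 raw=[48.0000 50.0000 40.0000]
Wrap final raw readings (mod 100): 48.0000 mod 100 = 48.0000; 50.0000 mod 100 = 50.0000; 40.0000 mod 100 = 40.0000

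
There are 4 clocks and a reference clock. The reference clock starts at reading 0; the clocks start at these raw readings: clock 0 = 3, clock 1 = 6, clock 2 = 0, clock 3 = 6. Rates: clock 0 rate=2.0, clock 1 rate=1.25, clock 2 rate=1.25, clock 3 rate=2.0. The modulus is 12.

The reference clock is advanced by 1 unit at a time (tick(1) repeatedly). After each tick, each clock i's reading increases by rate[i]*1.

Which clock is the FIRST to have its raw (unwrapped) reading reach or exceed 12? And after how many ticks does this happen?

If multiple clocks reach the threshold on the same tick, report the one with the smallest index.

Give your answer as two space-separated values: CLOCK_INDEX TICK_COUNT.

Answer: 3 3

Derivation:
clock 0: start=3, rate=2.0, needs 12-3 = 9; ticks = ceil(9/2.0) = ceil(4.5000) = 5; reading at tick 5 = 3 + 2.0*5 = 13.0000
clock 1: start=6, rate=1.25, needs 12-6 = 6; ticks = ceil(6/1.25) = ceil(4.8000) = 5; reading at tick 5 = 6 + 1.25*5 = 12.2500
clock 2: start=0, rate=1.25, needs 12-0 = 12; ticks = ceil(12/1.25) = ceil(9.6000) = 10; reading at tick 10 = 0 + 1.25*10 = 12.5000
clock 3: start=6, rate=2.0, needs 12-6 = 6; ticks = ceil(6/2.0) = ceil(3.0000) = 3; reading at tick 3 = 6 + 2.0*3 = 12.0000
Minimum tick count = 3; winners = [3]; smallest index = 3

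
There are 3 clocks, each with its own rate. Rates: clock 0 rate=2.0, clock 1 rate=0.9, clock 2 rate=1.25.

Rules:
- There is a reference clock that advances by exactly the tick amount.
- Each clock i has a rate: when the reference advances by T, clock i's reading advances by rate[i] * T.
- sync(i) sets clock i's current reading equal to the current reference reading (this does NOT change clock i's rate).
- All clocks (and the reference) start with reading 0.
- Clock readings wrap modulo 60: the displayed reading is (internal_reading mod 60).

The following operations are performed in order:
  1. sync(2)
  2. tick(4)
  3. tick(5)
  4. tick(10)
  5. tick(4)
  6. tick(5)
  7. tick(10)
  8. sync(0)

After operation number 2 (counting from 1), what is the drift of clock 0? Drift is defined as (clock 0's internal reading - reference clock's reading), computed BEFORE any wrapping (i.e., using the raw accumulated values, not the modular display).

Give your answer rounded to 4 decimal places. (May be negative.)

Answer: 4.0000

Derivation:
After op 1 sync(2): ref=0.0000 raw=[0.0000 0.0000 0.0000]
After op 2 tick(4): ref=4.0000 raw=[8.0000 3.6000 5.0000]
Drift of clock 0 after op 2: 8.0000 - 4.0000 = 4.0000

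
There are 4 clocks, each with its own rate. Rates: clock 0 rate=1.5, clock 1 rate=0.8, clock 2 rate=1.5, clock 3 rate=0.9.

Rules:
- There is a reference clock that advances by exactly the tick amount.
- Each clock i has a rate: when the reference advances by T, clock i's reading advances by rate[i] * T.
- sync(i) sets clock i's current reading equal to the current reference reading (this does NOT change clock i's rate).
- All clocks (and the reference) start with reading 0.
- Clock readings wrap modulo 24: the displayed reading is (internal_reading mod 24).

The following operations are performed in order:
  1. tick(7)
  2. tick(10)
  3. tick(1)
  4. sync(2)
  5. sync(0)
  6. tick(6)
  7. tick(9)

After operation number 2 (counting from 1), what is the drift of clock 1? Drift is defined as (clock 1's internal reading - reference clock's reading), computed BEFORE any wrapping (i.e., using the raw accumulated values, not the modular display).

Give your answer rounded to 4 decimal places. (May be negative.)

Answer: -3.4000

Derivation:
After op 1 tick(7): ref=7.0000 raw=[10.5000 5.6000 10.5000 6.3000]
After op 2 tick(10): ref=17.0000 raw=[25.5000 13.6000 25.5000 15.3000]
Drift of clock 1 after op 2: 13.6000 - 17.0000 = -3.4000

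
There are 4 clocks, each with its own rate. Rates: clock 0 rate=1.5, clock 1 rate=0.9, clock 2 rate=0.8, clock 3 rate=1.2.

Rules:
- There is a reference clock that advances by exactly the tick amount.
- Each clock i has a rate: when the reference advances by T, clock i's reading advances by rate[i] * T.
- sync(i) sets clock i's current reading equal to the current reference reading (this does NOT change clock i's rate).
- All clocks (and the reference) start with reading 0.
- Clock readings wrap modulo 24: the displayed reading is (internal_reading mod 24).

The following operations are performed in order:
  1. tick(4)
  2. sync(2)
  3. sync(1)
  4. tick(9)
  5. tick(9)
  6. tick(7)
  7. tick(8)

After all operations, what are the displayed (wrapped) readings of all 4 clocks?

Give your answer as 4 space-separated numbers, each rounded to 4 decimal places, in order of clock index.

Answer: 7.5000 9.7000 6.4000 20.4000

Derivation:
After op 1 tick(4): ref=4.0000 raw=[6.0000 3.6000 3.2000 4.8000]
After op 2 sync(2): ref=4.0000 raw=[6.0000 3.6000 4.0000 4.8000]
After op 3 sync(1): ref=4.0000 raw=[6.0000 4.0000 4.0000 4.8000]
After op 4 tick(9): ref=13.0000 raw=[19.5000 12.1000 11.2000 15.6000]
After op 5 tick(9): ref=22.0000 raw=[33.0000 20.2000 18.4000 26.4000]
After op 6 tick(7): ref=29.0000 raw=[43.5000 26.5000 24.0000 34.8000]
After op 7 tick(8): ref=37.0000 raw=[55.5000 33.7000 30.4000 44.4000]
Wrap final raw readings (mod 24): 55.5000 mod 24 = 7.5000; 33.7000 mod 24 = 9.7000; 30.4000 mod 24 = 6.4000; 44.4000 mod 24 = 20.4000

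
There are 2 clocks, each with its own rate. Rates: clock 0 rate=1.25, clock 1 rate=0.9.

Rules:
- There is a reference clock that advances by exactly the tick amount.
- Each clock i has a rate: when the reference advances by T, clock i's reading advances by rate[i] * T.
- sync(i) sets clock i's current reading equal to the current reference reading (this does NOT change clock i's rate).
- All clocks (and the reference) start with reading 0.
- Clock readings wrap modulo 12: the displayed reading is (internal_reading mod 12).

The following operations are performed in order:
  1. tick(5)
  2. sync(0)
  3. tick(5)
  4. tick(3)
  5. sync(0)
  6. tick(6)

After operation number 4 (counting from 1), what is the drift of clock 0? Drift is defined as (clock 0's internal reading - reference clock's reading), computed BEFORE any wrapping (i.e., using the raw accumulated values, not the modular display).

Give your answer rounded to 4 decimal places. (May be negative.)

Answer: 2.0000

Derivation:
After op 1 tick(5): ref=5.0000 raw=[6.2500 4.5000]
After op 2 sync(0): ref=5.0000 raw=[5.0000 4.5000]
After op 3 tick(5): ref=10.0000 raw=[11.2500 9.0000]
After op 4 tick(3): ref=13.0000 raw=[15.0000 11.7000]
Drift of clock 0 after op 4: 15.0000 - 13.0000 = 2.0000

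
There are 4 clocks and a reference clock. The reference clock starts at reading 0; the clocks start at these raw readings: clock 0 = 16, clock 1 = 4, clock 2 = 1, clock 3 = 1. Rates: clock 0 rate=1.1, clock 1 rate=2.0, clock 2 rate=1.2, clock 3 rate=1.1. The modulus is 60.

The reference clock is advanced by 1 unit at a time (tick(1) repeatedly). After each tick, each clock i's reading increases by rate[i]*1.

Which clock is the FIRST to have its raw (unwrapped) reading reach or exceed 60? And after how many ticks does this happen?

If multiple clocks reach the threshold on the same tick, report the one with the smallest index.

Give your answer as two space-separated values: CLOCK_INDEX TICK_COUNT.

Answer: 1 28

Derivation:
clock 0: start=16, rate=1.1, needs 60-16 = 44; ticks = ceil(44/1.1) = ceil(40.0000) = 40; reading at tick 40 = 16 + 1.1*40 = 60.0000
clock 1: start=4, rate=2.0, needs 60-4 = 56; ticks = ceil(56/2.0) = ceil(28.0000) = 28; reading at tick 28 = 4 + 2.0*28 = 60.0000
clock 2: start=1, rate=1.2, needs 60-1 = 59; ticks = ceil(59/1.2) = ceil(49.1667) = 50; reading at tick 50 = 1 + 1.2*50 = 61.0000
clock 3: start=1, rate=1.1, needs 60-1 = 59; ticks = ceil(59/1.1) = ceil(53.6364) = 54; reading at tick 54 = 1 + 1.1*54 = 60.4000
Minimum tick count = 28; winners = [1]; smallest index = 1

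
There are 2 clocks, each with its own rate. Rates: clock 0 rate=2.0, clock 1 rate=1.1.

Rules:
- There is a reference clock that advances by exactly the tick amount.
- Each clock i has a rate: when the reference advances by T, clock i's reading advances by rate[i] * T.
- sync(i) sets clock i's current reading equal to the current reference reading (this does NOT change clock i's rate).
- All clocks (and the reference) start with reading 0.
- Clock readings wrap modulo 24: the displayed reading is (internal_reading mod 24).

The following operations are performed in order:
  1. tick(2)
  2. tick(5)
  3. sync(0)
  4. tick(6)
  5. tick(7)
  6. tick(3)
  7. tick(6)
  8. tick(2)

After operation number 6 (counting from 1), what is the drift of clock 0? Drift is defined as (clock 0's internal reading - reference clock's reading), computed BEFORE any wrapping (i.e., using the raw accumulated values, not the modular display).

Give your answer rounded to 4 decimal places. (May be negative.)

Answer: 16.0000

Derivation:
After op 1 tick(2): ref=2.0000 raw=[4.0000 2.2000]
After op 2 tick(5): ref=7.0000 raw=[14.0000 7.7000]
After op 3 sync(0): ref=7.0000 raw=[7.0000 7.7000]
After op 4 tick(6): ref=13.0000 raw=[19.0000 14.3000]
After op 5 tick(7): ref=20.0000 raw=[33.0000 22.0000]
After op 6 tick(3): ref=23.0000 raw=[39.0000 25.3000]
Drift of clock 0 after op 6: 39.0000 - 23.0000 = 16.0000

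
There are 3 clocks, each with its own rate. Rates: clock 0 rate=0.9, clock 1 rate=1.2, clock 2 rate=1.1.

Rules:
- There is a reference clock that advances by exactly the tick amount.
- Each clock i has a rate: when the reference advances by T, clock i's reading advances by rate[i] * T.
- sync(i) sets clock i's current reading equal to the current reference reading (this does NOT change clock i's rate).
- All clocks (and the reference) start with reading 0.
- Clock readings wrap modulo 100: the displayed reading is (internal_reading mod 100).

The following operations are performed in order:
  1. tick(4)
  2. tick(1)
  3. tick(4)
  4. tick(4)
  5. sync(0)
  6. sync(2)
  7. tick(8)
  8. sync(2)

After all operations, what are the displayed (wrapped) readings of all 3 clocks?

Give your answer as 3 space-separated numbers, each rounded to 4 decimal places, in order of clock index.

After op 1 tick(4): ref=4.0000 raw=[3.6000 4.8000 4.4000]
After op 2 tick(1): ref=5.0000 raw=[4.5000 6.0000 5.5000]
After op 3 tick(4): ref=9.0000 raw=[8.1000 10.8000 9.9000]
After op 4 tick(4): ref=13.0000 raw=[11.7000 15.6000 14.3000]
After op 5 sync(0): ref=13.0000 raw=[13.0000 15.6000 14.3000]
After op 6 sync(2): ref=13.0000 raw=[13.0000 15.6000 13.0000]
After op 7 tick(8): ref=21.0000 raw=[20.2000 25.2000 21.8000]
After op 8 sync(2): ref=21.0000 raw=[20.2000 25.2000 21.0000]
Wrap final raw readings (mod 100): 20.2000 mod 100 = 20.2000; 25.2000 mod 100 = 25.2000; 21.0000 mod 100 = 21.0000

Answer: 20.2000 25.2000 21.0000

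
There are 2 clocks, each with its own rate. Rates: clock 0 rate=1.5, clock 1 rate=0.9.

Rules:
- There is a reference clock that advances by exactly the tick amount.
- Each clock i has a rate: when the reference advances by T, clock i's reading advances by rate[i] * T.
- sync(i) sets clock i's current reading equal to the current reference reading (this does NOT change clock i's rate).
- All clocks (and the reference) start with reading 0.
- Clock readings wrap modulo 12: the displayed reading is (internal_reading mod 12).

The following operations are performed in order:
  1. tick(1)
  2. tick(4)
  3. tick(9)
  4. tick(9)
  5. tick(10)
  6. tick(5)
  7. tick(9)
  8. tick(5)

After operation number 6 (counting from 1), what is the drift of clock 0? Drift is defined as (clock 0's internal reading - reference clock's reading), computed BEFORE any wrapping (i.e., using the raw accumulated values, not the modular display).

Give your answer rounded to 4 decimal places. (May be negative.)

Answer: 19.0000

Derivation:
After op 1 tick(1): ref=1.0000 raw=[1.5000 0.9000]
After op 2 tick(4): ref=5.0000 raw=[7.5000 4.5000]
After op 3 tick(9): ref=14.0000 raw=[21.0000 12.6000]
After op 4 tick(9): ref=23.0000 raw=[34.5000 20.7000]
After op 5 tick(10): ref=33.0000 raw=[49.5000 29.7000]
After op 6 tick(5): ref=38.0000 raw=[57.0000 34.2000]
Drift of clock 0 after op 6: 57.0000 - 38.0000 = 19.0000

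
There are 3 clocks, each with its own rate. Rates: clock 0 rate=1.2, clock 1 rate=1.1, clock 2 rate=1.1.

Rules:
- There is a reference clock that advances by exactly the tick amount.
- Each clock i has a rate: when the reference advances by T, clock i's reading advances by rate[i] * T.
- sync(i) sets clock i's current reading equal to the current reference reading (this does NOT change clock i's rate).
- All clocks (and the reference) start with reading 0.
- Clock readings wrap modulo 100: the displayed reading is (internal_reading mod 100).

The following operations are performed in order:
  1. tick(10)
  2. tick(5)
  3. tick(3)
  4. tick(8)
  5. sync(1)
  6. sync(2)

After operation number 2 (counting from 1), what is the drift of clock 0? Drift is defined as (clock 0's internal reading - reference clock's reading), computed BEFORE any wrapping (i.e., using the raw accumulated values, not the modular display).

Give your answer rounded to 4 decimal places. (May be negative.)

After op 1 tick(10): ref=10.0000 raw=[12.0000 11.0000 11.0000]
After op 2 tick(5): ref=15.0000 raw=[18.0000 16.5000 16.5000]
Drift of clock 0 after op 2: 18.0000 - 15.0000 = 3.0000

Answer: 3.0000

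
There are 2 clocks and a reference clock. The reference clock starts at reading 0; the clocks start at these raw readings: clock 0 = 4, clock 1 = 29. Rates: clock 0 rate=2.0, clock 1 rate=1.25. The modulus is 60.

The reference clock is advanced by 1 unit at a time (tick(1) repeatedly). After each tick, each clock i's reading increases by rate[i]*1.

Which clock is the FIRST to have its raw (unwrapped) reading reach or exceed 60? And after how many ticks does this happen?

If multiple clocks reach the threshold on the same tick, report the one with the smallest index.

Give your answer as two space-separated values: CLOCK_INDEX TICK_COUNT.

clock 0: start=4, rate=2.0, needs 60-4 = 56; ticks = ceil(56/2.0) = ceil(28.0000) = 28; reading at tick 28 = 4 + 2.0*28 = 60.0000
clock 1: start=29, rate=1.25, needs 60-29 = 31; ticks = ceil(31/1.25) = ceil(24.8000) = 25; reading at tick 25 = 29 + 1.25*25 = 60.2500
Minimum tick count = 25; winners = [1]; smallest index = 1

Answer: 1 25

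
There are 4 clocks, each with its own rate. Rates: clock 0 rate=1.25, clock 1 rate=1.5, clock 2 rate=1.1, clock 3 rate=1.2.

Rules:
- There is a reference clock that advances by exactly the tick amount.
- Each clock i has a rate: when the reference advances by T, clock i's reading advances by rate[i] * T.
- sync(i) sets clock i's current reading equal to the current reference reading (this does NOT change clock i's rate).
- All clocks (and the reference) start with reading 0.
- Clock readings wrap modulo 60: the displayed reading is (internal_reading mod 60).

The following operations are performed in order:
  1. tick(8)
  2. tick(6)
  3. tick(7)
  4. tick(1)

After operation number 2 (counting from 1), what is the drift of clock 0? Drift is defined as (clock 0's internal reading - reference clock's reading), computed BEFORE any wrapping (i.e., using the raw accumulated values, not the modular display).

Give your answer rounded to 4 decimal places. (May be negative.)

After op 1 tick(8): ref=8.0000 raw=[10.0000 12.0000 8.8000 9.6000]
After op 2 tick(6): ref=14.0000 raw=[17.5000 21.0000 15.4000 16.8000]
Drift of clock 0 after op 2: 17.5000 - 14.0000 = 3.5000

Answer: 3.5000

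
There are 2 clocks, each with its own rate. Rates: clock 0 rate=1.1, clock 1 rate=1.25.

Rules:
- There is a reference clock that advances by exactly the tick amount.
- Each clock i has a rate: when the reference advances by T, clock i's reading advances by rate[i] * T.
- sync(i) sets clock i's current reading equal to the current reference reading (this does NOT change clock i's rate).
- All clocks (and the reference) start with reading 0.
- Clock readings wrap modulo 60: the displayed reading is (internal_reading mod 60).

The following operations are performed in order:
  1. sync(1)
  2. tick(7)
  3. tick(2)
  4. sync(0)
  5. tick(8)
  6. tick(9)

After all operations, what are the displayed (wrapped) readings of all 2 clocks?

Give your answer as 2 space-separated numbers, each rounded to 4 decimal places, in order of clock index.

Answer: 27.7000 32.5000

Derivation:
After op 1 sync(1): ref=0.0000 raw=[0.0000 0.0000]
After op 2 tick(7): ref=7.0000 raw=[7.7000 8.7500]
After op 3 tick(2): ref=9.0000 raw=[9.9000 11.2500]
After op 4 sync(0): ref=9.0000 raw=[9.0000 11.2500]
After op 5 tick(8): ref=17.0000 raw=[17.8000 21.2500]
After op 6 tick(9): ref=26.0000 raw=[27.7000 32.5000]
Wrap final raw readings (mod 60): 27.7000 mod 60 = 27.7000; 32.5000 mod 60 = 32.5000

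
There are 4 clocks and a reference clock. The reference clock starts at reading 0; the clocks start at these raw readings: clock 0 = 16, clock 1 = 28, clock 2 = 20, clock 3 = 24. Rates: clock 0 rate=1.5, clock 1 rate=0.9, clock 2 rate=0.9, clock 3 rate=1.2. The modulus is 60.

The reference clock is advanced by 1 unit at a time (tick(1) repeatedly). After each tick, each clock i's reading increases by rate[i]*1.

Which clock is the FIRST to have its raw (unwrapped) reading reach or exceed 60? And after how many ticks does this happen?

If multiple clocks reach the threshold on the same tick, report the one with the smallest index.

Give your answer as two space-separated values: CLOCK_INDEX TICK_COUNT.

clock 0: start=16, rate=1.5, needs 60-16 = 44; ticks = ceil(44/1.5) = ceil(29.3333) = 30; reading at tick 30 = 16 + 1.5*30 = 61.0000
clock 1: start=28, rate=0.9, needs 60-28 = 32; ticks = ceil(32/0.9) = ceil(35.5556) = 36; reading at tick 36 = 28 + 0.9*36 = 60.4000
clock 2: start=20, rate=0.9, needs 60-20 = 40; ticks = ceil(40/0.9) = ceil(44.4444) = 45; reading at tick 45 = 20 + 0.9*45 = 60.5000
clock 3: start=24, rate=1.2, needs 60-24 = 36; ticks = ceil(36/1.2) = ceil(30.0000) = 30; reading at tick 30 = 24 + 1.2*30 = 60.0000
Minimum tick count = 30; winners = [0, 3]; smallest index = 0

Answer: 0 30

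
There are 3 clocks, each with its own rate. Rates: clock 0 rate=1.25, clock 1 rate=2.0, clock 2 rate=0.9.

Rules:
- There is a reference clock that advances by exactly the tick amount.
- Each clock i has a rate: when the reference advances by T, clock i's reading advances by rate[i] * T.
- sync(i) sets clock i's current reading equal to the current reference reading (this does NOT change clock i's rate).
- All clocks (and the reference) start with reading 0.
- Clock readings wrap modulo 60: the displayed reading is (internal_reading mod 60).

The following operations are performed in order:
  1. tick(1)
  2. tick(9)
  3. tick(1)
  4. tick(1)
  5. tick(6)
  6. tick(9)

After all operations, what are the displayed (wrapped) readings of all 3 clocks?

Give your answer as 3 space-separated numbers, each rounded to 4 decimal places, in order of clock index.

Answer: 33.7500 54.0000 24.3000

Derivation:
After op 1 tick(1): ref=1.0000 raw=[1.2500 2.0000 0.9000]
After op 2 tick(9): ref=10.0000 raw=[12.5000 20.0000 9.0000]
After op 3 tick(1): ref=11.0000 raw=[13.7500 22.0000 9.9000]
After op 4 tick(1): ref=12.0000 raw=[15.0000 24.0000 10.8000]
After op 5 tick(6): ref=18.0000 raw=[22.5000 36.0000 16.2000]
After op 6 tick(9): ref=27.0000 raw=[33.7500 54.0000 24.3000]
Wrap final raw readings (mod 60): 33.7500 mod 60 = 33.7500; 54.0000 mod 60 = 54.0000; 24.3000 mod 60 = 24.3000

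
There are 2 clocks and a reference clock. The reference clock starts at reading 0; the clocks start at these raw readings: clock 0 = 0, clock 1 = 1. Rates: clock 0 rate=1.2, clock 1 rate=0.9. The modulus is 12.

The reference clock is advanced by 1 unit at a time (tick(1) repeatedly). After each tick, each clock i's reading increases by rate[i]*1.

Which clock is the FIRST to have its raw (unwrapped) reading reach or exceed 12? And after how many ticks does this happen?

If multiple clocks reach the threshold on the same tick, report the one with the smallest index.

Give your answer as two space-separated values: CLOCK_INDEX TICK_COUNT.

Answer: 0 10

Derivation:
clock 0: start=0, rate=1.2, needs 12-0 = 12; ticks = ceil(12/1.2) = ceil(10.0000) = 10; reading at tick 10 = 0 + 1.2*10 = 12.0000
clock 1: start=1, rate=0.9, needs 12-1 = 11; ticks = ceil(11/0.9) = ceil(12.2222) = 13; reading at tick 13 = 1 + 0.9*13 = 12.7000
Minimum tick count = 10; winners = [0]; smallest index = 0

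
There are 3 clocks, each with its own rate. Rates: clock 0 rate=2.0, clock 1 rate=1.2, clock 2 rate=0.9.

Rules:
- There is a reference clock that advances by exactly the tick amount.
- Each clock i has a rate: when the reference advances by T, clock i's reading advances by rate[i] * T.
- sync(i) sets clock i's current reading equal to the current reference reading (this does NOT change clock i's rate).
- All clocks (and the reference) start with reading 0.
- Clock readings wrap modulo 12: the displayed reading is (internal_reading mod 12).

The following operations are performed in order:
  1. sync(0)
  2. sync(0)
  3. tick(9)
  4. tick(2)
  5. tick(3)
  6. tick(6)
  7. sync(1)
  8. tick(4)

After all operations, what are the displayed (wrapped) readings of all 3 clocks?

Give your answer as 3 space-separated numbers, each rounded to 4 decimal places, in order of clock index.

Answer: 0.0000 0.8000 9.6000

Derivation:
After op 1 sync(0): ref=0.0000 raw=[0.0000 0.0000 0.0000]
After op 2 sync(0): ref=0.0000 raw=[0.0000 0.0000 0.0000]
After op 3 tick(9): ref=9.0000 raw=[18.0000 10.8000 8.1000]
After op 4 tick(2): ref=11.0000 raw=[22.0000 13.2000 9.9000]
After op 5 tick(3): ref=14.0000 raw=[28.0000 16.8000 12.6000]
After op 6 tick(6): ref=20.0000 raw=[40.0000 24.0000 18.0000]
After op 7 sync(1): ref=20.0000 raw=[40.0000 20.0000 18.0000]
After op 8 tick(4): ref=24.0000 raw=[48.0000 24.8000 21.6000]
Wrap final raw readings (mod 12): 48.0000 mod 12 = 0.0000; 24.8000 mod 12 = 0.8000; 21.6000 mod 12 = 9.6000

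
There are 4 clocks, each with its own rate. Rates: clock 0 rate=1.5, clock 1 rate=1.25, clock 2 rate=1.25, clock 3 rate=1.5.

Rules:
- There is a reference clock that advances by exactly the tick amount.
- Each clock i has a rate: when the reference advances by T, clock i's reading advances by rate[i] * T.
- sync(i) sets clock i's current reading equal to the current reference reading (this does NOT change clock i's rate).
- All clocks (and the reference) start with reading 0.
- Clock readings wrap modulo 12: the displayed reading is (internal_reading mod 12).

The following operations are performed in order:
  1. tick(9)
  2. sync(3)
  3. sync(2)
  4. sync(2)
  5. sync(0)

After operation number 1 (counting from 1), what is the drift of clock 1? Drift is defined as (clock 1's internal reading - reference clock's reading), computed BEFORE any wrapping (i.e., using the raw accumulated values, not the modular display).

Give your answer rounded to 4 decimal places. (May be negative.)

After op 1 tick(9): ref=9.0000 raw=[13.5000 11.2500 11.2500 13.5000]
Drift of clock 1 after op 1: 11.2500 - 9.0000 = 2.2500

Answer: 2.2500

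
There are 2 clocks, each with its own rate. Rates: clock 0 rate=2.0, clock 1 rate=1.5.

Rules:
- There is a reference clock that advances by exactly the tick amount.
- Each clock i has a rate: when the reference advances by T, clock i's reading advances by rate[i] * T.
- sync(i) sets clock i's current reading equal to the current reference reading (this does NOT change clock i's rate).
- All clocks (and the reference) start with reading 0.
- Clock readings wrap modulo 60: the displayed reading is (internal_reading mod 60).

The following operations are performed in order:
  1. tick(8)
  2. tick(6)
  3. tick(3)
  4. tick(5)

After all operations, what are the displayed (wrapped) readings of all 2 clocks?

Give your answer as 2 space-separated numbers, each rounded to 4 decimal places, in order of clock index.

Answer: 44.0000 33.0000

Derivation:
After op 1 tick(8): ref=8.0000 raw=[16.0000 12.0000]
After op 2 tick(6): ref=14.0000 raw=[28.0000 21.0000]
After op 3 tick(3): ref=17.0000 raw=[34.0000 25.5000]
After op 4 tick(5): ref=22.0000 raw=[44.0000 33.0000]
Wrap final raw readings (mod 60): 44.0000 mod 60 = 44.0000; 33.0000 mod 60 = 33.0000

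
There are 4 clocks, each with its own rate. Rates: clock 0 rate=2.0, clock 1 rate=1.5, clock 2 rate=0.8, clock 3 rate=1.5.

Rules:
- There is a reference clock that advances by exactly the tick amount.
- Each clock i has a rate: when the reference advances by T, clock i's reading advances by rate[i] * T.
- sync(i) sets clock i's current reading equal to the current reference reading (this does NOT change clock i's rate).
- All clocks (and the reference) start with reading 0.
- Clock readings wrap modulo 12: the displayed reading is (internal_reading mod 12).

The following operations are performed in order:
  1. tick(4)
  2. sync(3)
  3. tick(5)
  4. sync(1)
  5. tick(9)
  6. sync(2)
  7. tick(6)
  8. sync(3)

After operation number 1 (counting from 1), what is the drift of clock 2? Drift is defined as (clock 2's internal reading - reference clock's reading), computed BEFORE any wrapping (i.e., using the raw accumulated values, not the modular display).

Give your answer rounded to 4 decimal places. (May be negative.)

Answer: -0.8000

Derivation:
After op 1 tick(4): ref=4.0000 raw=[8.0000 6.0000 3.2000 6.0000]
Drift of clock 2 after op 1: 3.2000 - 4.0000 = -0.8000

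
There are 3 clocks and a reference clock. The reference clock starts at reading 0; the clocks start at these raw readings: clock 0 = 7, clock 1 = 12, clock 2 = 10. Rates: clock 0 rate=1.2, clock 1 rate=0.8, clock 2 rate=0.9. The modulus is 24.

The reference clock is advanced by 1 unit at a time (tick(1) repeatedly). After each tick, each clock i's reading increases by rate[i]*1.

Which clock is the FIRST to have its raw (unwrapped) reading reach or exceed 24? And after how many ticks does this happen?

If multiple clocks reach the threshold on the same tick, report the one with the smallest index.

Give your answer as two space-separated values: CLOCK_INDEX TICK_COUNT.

Answer: 0 15

Derivation:
clock 0: start=7, rate=1.2, needs 24-7 = 17; ticks = ceil(17/1.2) = ceil(14.1667) = 15; reading at tick 15 = 7 + 1.2*15 = 25.0000
clock 1: start=12, rate=0.8, needs 24-12 = 12; ticks = ceil(12/0.8) = ceil(15.0000) = 15; reading at tick 15 = 12 + 0.8*15 = 24.0000
clock 2: start=10, rate=0.9, needs 24-10 = 14; ticks = ceil(14/0.9) = ceil(15.5556) = 16; reading at tick 16 = 10 + 0.9*16 = 24.4000
Minimum tick count = 15; winners = [0, 1]; smallest index = 0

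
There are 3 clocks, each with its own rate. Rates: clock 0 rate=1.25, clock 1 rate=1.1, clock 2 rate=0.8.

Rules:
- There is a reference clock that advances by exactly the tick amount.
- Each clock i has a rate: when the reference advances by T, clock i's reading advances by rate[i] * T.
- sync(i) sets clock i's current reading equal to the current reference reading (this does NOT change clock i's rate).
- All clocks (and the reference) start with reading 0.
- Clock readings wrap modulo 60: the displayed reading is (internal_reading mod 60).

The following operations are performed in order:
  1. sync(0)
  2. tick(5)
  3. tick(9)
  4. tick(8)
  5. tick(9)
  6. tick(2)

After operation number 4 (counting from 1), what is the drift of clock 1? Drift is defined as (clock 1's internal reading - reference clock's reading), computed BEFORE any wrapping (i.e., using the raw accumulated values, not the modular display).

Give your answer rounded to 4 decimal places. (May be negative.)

After op 1 sync(0): ref=0.0000 raw=[0.0000 0.0000 0.0000]
After op 2 tick(5): ref=5.0000 raw=[6.2500 5.5000 4.0000]
After op 3 tick(9): ref=14.0000 raw=[17.5000 15.4000 11.2000]
After op 4 tick(8): ref=22.0000 raw=[27.5000 24.2000 17.6000]
Drift of clock 1 after op 4: 24.2000 - 22.0000 = 2.2000

Answer: 2.2000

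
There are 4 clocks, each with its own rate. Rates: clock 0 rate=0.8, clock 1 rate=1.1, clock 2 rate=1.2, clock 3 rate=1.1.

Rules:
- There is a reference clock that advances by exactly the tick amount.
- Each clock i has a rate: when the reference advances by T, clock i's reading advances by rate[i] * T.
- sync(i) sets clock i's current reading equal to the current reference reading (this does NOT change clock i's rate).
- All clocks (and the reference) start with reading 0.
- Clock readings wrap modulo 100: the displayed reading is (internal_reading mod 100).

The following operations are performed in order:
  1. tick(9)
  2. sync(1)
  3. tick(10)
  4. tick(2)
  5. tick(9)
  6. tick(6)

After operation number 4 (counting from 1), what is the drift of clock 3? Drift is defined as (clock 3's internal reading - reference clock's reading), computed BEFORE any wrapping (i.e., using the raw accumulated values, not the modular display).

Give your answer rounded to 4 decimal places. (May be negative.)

Answer: 2.1000

Derivation:
After op 1 tick(9): ref=9.0000 raw=[7.2000 9.9000 10.8000 9.9000]
After op 2 sync(1): ref=9.0000 raw=[7.2000 9.0000 10.8000 9.9000]
After op 3 tick(10): ref=19.0000 raw=[15.2000 20.0000 22.8000 20.9000]
After op 4 tick(2): ref=21.0000 raw=[16.8000 22.2000 25.2000 23.1000]
Drift of clock 3 after op 4: 23.1000 - 21.0000 = 2.1000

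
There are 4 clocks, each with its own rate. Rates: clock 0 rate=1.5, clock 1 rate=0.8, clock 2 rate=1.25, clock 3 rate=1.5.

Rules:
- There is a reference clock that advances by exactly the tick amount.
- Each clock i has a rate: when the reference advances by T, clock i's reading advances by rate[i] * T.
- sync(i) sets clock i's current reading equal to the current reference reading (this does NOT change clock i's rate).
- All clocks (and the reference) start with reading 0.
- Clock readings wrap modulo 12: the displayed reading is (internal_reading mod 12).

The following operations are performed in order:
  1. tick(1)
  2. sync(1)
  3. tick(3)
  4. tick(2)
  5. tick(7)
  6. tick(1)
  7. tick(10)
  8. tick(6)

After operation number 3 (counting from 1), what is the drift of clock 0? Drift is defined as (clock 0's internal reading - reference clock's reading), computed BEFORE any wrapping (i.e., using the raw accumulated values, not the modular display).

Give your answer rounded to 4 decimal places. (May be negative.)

After op 1 tick(1): ref=1.0000 raw=[1.5000 0.8000 1.2500 1.5000]
After op 2 sync(1): ref=1.0000 raw=[1.5000 1.0000 1.2500 1.5000]
After op 3 tick(3): ref=4.0000 raw=[6.0000 3.4000 5.0000 6.0000]
Drift of clock 0 after op 3: 6.0000 - 4.0000 = 2.0000

Answer: 2.0000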